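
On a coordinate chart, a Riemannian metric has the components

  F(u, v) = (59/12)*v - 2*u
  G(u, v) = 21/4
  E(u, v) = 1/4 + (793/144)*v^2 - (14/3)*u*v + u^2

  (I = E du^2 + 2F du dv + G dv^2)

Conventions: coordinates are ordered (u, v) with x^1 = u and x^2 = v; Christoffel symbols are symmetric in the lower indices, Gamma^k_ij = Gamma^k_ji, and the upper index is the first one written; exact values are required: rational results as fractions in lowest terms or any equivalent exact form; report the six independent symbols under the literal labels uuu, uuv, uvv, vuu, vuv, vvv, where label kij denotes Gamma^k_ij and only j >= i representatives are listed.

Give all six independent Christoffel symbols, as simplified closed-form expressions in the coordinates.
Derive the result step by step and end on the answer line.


E = 1/4 + (793/144)*v^2 - (14/3)*u*v + u^2; F = (59/12)*v - 2*u; G = 21/4
Gamma^k_ij = (1/2) g^{kl} (d_i g_jl + d_j g_il - d_l g_ij), with g^inv = (1/(EG-F^2)) [[G, -F], [-F, E]]
first partials: E_u = -(14/3)*v + 2*u, E_v = (793/72)*v - (14/3)*u, F_u = -2, F_v = 59/12, G_u = 0, G_v = 0
D = EG - F^2 = 21/16 + (2729/576)*v^2 - (29/6)*u*v + (5/4)*u^2
expanded: Gamma^u_uu = (G E_u - 2F F_u + F E_v)/(2D), Gamma^u_uv = (G E_v - F G_u)/(2D), Gamma^u_vv = (2G F_v - G G_u - F G_v)/(2D), Gamma^v_uu = (2E F_u - E E_v - F E_u)/(2D), Gamma^v_uv = (E G_u - F E_v)/(2D), Gamma^v_vv = (E G_v - 2F F_v + F G_u)/(2D); substitute and cancel common factors

Answer: Gamma_uuu = (8064*u^2 - 38856*u*v + 2160*u + 46787*v^2 - 4176*v)/(2160*u^2 - 8352*u*v + 8187*v^2 + 2268), Gamma_uuv = (-7056*u + 16653*v)/(720*u^2 - 2784*u*v + 2729*v^2 + 756), Gamma_uvv = 14868/(720*u^2 - 2784*u*v + 2729*v^2 + 756), Gamma_vuu = (48384*u^3 - 339984*u^2*v + 799344*u*v^2 - 5184*u*v + 12096*u - 628849*v^3 + 9504*v^2 - 28548*v - 10368)/(25920*u^2 - 100224*u*v + 98244*v^2 + 27216), Gamma_vuv = (-8064*u^2 + 38856*u*v - 46787*v^2)/(2160*u^2 - 8352*u*v + 8187*v^2 + 2268), Gamma_vvv = (5664*u - 13924*v)/(720*u^2 - 2784*u*v + 2729*v^2 + 756)


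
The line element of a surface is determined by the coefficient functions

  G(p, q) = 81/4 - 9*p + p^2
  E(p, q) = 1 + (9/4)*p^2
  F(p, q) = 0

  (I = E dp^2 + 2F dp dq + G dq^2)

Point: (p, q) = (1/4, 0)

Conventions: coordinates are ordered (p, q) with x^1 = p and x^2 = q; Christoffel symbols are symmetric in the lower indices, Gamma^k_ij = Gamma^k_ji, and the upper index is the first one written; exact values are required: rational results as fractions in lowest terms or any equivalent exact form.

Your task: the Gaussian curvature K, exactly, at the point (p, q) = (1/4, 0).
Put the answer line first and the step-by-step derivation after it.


Answer: K = -9216/90593

E = 73/64, F = 0, G = 289/16, EG - F^2 = 21097/1024 at the point
E_p = 9/8, E_q = 0, F_p = 0, F_q = 0, G_p = -17/2, G_q = 0
E_qq = 0, F_pq = 0, G_pp = 2
Apply the Brioschi formula K = (det M1 - det M2)/(EG - F^2)^2 over the derivative matrices of E, F, G.
M1 = [[-E_qq/2 + F_pq - G_pp/2, E_p/2, F_p - E_q/2], [F_q - G_p/2, E, F], [G_q/2, F, G]] = [[-1, 9/16, 0], [17/4, 73/64, 0], [0, 0, 289/16]]; det M1 = -32657/512
M2 = [[0, E_q/2, G_p/2], [E_q/2, E, F], [G_p/2, F, G]] = [[0, 0, -17/4], [0, 73/64, 0], [-17/4, 0, 289/16]]; det M2 = -21097/1024
det M1 - det M2 = -44217/1024; K = -44217/1024 / (21097/1024)^2 = -9216/90593


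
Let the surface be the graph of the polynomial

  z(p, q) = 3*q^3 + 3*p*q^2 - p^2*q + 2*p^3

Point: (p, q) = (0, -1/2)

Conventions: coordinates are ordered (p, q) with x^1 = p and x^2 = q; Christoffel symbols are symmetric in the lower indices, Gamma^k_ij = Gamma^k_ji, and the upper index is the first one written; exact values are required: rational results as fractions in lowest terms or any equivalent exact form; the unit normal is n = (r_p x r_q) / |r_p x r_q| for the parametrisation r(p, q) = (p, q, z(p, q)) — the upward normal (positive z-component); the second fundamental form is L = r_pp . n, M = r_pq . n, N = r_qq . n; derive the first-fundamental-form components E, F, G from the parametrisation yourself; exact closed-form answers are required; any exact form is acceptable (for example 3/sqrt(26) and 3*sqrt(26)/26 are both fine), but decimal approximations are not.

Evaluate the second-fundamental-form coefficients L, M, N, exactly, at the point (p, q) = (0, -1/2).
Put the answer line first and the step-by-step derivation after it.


Answer: L = 2*sqrt(106)/53, M = -6*sqrt(106)/53, N = -18*sqrt(106)/53

z_p = 3/4, z_q = 9/4, z_pp = 1, z_pq = -3, z_qq = -9
E = 25/16, F = 27/16, G = 97/16; answer radicand W^2 = 53/8
unnormalised second-form numerators: l = 1, m = -3, n = -9; L = l/sqrt(53/8), and similarly M = m/sqrt(W^2), N = n/sqrt(W^2)


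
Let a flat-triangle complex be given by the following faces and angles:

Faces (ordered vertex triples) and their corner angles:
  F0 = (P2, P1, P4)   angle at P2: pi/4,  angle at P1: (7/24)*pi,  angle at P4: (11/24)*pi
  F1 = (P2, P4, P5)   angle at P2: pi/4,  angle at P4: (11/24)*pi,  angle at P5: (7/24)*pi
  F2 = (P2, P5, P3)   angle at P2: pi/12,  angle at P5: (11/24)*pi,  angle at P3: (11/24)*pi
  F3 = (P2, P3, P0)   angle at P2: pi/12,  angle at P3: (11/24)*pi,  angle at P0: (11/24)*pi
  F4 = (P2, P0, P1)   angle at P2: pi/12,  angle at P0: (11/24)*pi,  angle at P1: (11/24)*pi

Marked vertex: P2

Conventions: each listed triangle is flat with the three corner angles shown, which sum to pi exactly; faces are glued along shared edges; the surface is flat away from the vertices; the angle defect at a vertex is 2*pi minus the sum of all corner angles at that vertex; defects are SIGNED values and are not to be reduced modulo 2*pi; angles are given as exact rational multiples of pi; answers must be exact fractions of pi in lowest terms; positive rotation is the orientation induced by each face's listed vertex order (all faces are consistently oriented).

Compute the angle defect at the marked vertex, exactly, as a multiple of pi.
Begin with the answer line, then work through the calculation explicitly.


Answer: defect(P2) = (5/4)*pi

Sum of corner angles at P2: (3/4)*pi
defect = 2*pi - (3/4)*pi


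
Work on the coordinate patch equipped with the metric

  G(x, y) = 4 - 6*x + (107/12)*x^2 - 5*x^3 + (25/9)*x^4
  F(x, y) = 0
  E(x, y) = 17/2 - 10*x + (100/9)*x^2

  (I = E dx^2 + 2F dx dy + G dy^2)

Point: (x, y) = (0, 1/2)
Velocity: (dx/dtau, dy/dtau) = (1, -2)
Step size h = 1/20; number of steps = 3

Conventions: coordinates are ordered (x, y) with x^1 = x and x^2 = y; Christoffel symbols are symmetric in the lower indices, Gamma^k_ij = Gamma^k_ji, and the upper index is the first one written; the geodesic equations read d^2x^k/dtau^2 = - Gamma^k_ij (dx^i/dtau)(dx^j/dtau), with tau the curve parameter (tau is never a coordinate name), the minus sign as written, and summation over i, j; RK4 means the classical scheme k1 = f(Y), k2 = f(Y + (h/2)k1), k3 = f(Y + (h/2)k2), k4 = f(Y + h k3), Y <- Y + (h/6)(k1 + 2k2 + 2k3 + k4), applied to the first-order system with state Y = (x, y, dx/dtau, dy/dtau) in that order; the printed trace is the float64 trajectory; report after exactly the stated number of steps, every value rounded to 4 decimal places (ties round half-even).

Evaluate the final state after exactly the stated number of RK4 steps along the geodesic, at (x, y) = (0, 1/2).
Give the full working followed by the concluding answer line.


f(Y) = (dx/dtau, dy/dtau, -Gamma^x_ij Y'^i Y'^j, -Gamma^y_ij Y'^i Y'^j) with the Gammas evaluated at the stage position; h = 0.050000; intermediate values shown to 6 dp
step 0: x = 0.0000, y = 0.5000, dx/dtau = 1.0000, dy/dtau = -2.0000
step 1:
  k1: at (x, y) = (0.000000, 0.500000), (dx/dtau, dy/dtau) = (1.000000, -2.000000); Gamma_xxx = -0.588235, Gamma_xxy = 0.000000, Gamma_xyy = 0.352941, Gamma_yxx = 0.000000, Gamma_yxy = -0.750000, Gamma_yyy = 0.000000; k1 = (1.000000, -2.000000, -0.823529, -3.000000)
  k2: at (x, y) = (0.025000, 0.450000), (dx/dtau, dy/dtau) = (0.979412, -2.075000); Gamma_xxx = -0.571909, Gamma_xxy = 0.000000, Gamma_xyy = 0.336890, Gamma_yxx = 0.000000, Gamma_yxy = -0.721485, Gamma_yyy = 0.000000; k2 = (0.979412, -2.075000, -0.901921, -2.932520)
  k3: at (x, y) = (0.024485, 0.448125), (dx/dtau, dy/dtau) = (0.977452, -2.073313); Gamma_xxx = -0.572265, Gamma_xxy = 0.000000, Gamma_xyy = 0.337225, Gamma_yxx = 0.000000, Gamma_yxy = -0.722091, Gamma_yyy = 0.000000; k3 = (0.977452, -2.073313, -0.902855, -2.926727)
  k4: at (x, y) = (0.048873, 0.396334), (dx/dtau, dy/dtau) = (0.954857, -2.146336); Gamma_xxx = -0.554500, Gamma_xxy = 0.000000, Gamma_xyy = 0.321168, Gamma_yxx = 0.000000, Gamma_yxy = -0.692552, Gamma_yyy = 0.000000; k4 = (0.954857, -2.146336, -0.973975, -2.838695)
  Y <- Y + (h/6)(k1 + 2k2 + 2k3 + k4): x = 0.0489, y = 0.3963, dx/dtau = 0.9549, dy/dtau = -2.1463
step 2:
  k1: at (x, y) = (0.048905, 0.396309), (dx/dtau, dy/dtau) = (0.954941, -2.146310); Gamma_xxx = -0.554476, Gamma_xxy = 0.000000, Gamma_xyy = 0.321146, Gamma_yxx = 0.000000, Gamma_yxy = -0.692512, Gamma_yyy = 0.000000; k1 = (0.954941, -2.146310, -0.973773, -2.838745)
  k2: at (x, y) = (0.072778, 0.342651), (dx/dtau, dy/dtau) = (0.930597, -2.217279); Gamma_xxx = -0.535221, Gamma_xxy = 0.000000, Gamma_xyy = 0.305021, Gamma_yxx = 0.000000, Gamma_yxy = -0.661911, Gamma_yyy = 0.000000; k2 = (0.930597, -2.217279, -1.036077, -2.731563)
  k3: at (x, y) = (0.072170, 0.340877), (dx/dtau, dy/dtau) = (0.929039, -2.214599); Gamma_xxx = -0.535735, Gamma_xxy = 0.000000, Gamma_xyy = 0.305437, Gamma_yxx = 0.000000, Gamma_yxy = -0.662711, Gamma_yyy = 0.000000; k3 = (0.929039, -2.214599, -1.035602, -2.726990)
  k4: at (x, y) = (0.095357, 0.285579), (dx/dtau, dy/dtau) = (0.903161, -2.282659); Gamma_xxx = -0.515266, Gamma_xxy = 0.000000, Gamma_xyy = 0.289392, Gamma_yxx = 0.000000, Gamma_yxy = -0.631447, Gamma_yyy = 0.000000; k4 = (0.903161, -2.282659, -1.087584, -2.603593)
  Y <- Y + (h/6)(k1 + 2k2 + 2k3 + k4): x = 0.0954, y = 0.2855, dx/dtau = 0.9032, dy/dtau = -2.2826
step 3:
  k1: at (x, y) = (0.095383, 0.285536), (dx/dtau, dy/dtau) = (0.903235, -2.282639); Gamma_xxx = -0.515242, Gamma_xxy = 0.000000, Gamma_xyy = 0.289374, Gamma_yxx = 0.000000, Gamma_yxy = -0.631411, Gamma_yyy = 0.000000; k1 = (0.903235, -2.282639, -1.087412, -2.603634)
  k2: at (x, y) = (0.117964, 0.228470), (dx/dtau, dy/dtau) = (0.876050, -2.347729); Gamma_xxx = -0.493552, Gamma_xxy = 0.000000, Gamma_xyy = 0.273366, Gamma_yxx = 0.000000, Gamma_yxy = -0.599480, Gamma_yyy = 0.000000; k2 = (0.876050, -2.347729, -1.127963, -2.465933)
  k3: at (x, y) = (0.117284, 0.226843), (dx/dtau, dy/dtau) = (0.875036, -2.344287); Gamma_xxx = -0.494230, Gamma_xxy = 0.000000, Gamma_xyy = 0.273853, Gamma_yxx = 0.000000, Gamma_yxy = -0.600462, Gamma_yyy = 0.000000; k3 = (0.875036, -2.344287, -1.126582, -2.463497)
  k4: at (x, y) = (0.139135, 0.168322), (dx/dtau, dy/dtau) = (0.846906, -2.405813); Gamma_xxx = -0.471624, Gamma_xxy = 0.000000, Gamma_xyy = 0.258011, Gamma_yxx = 0.000000, Gamma_yxy = -0.568238, Gamma_yyy = 0.000000; k4 = (0.846906, -2.405813, -1.155079, -2.315568)
  Y <- Y + (h/6)(k1 + 2k2 + 2k3 + k4): x = 0.1392, y = 0.1683, dx/dtau = 0.8470, dy/dtau = -2.4058

Answer: x = 0.1392, y = 0.1683, dx/dtau = 0.8470, dy/dtau = -2.4058


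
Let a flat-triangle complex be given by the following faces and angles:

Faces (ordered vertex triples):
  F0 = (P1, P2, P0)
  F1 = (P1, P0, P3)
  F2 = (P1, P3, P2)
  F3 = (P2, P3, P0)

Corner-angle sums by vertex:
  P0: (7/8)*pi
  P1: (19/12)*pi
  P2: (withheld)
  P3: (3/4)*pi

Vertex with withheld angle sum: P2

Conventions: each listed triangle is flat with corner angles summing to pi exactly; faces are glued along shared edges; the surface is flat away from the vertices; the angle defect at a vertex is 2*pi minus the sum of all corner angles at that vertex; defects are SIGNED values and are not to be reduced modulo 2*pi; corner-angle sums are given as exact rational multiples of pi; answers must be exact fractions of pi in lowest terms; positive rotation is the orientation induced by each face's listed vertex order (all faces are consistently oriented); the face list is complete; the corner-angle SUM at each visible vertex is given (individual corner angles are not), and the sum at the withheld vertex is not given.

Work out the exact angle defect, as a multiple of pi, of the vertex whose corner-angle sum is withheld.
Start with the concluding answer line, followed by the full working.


Answer: defect(P2) = (29/24)*pi

V = 4, E = 6, F = 4; chi = V - E + F = 2
Gauss-Bonnet: total defect = 2*pi*chi = 4*pi; visible defects sum to (67/24)*pi


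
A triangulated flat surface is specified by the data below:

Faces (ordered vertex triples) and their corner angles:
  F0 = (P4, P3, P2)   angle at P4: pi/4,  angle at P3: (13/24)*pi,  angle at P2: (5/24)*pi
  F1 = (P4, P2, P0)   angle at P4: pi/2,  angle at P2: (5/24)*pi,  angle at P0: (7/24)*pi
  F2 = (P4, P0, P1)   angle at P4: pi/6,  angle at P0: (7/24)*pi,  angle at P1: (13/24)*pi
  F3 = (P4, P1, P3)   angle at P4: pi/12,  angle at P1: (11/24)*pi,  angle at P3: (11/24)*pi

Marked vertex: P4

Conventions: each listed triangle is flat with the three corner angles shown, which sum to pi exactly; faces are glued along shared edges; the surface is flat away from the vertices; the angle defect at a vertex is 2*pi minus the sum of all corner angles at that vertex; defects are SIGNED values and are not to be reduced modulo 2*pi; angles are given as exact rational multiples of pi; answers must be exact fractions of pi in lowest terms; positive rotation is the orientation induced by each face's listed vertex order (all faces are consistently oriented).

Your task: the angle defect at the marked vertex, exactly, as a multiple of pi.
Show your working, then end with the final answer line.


Sum of corner angles at P4: pi
defect = 2*pi - pi

Answer: defect(P4) = pi


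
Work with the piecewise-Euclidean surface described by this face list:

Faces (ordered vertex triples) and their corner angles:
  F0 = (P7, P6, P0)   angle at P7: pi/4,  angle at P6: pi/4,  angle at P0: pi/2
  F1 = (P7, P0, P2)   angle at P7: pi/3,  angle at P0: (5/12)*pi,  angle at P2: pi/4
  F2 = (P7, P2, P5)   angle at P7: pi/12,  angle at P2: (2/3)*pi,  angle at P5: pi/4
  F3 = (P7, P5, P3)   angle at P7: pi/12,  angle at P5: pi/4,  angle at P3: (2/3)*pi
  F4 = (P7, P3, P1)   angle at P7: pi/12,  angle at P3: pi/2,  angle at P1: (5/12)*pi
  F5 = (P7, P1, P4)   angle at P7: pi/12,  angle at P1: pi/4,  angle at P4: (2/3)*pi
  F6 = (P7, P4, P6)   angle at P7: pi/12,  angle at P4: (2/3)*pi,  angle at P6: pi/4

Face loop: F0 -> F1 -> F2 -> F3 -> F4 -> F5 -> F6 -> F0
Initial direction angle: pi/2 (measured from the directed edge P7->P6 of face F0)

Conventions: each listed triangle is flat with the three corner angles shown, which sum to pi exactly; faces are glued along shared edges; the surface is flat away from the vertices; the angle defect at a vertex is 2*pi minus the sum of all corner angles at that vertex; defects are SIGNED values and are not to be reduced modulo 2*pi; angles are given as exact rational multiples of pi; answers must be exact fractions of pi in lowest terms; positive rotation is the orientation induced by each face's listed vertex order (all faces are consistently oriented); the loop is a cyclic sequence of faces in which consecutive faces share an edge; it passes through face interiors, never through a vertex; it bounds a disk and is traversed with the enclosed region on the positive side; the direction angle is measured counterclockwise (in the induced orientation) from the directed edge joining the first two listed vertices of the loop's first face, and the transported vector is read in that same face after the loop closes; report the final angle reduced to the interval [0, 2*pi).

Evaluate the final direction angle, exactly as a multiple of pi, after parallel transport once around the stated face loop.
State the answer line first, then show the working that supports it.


Answer: final direction angle = (3/2)*pi

enclosed vertex P7: corner angles sum to pi, defect = 2*pi - pi = pi
final direction = starting direction + enclosed defect total, reduced mod 2*pi (induced orientation)
final angle = pi/2 + pi = (3/2)*pi (mod 2*pi)


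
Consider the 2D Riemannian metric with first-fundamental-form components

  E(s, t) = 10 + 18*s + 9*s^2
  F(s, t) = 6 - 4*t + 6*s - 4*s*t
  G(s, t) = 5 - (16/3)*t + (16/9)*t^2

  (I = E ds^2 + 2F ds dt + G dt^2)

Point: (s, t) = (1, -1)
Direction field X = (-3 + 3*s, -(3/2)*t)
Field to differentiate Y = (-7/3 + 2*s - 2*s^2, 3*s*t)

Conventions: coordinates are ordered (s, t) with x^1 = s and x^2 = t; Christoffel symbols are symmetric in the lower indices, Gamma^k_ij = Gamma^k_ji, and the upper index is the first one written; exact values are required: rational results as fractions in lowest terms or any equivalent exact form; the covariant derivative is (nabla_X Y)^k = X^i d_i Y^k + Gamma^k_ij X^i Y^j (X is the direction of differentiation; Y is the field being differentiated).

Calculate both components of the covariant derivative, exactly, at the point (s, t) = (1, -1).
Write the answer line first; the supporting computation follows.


Answer: (nabla_X Y)^s = 324/433, (nabla_X Y)^t = 4257/866

E = 37, F = 20, G = 109/9 at the point
E_s = 36, E_t = 0, F_s = 10, F_t = -8, G_s = 0, G_t = -80/9
EG - F^2 = 433/9;  g^inv = (9/433) * [[109/9, -20], [-20, 37]]
first-kind symbols [ij,l] = (1/2)(d_i g_jl + d_j g_il - d_l g_ij): [ss,s] = E_s/2 = 18, [ss,t] = F_s - E_t/2 = 10, [st,s] = E_t/2 = 0, [st,t] = G_s/2 = 0, [tt,s] = F_t - G_s/2 = -8, [tt,t] = G_t/2 = -40/9
Gamma^s_ij = (G*[ij,s] - F*[ij,t])/(EG - F^2), Gamma^t_ij = (E*[ij,t] - F*[ij,s])/(EG - F^2)
Gamma_sss = 162/433, Gamma_sst = 0, Gamma_stt = -72/433, Gamma_tss = 90/433, Gamma_tst = 0, Gamma_ttt = -40/433
X = (0, 3/2), Y = (-7/3, -3) at the point


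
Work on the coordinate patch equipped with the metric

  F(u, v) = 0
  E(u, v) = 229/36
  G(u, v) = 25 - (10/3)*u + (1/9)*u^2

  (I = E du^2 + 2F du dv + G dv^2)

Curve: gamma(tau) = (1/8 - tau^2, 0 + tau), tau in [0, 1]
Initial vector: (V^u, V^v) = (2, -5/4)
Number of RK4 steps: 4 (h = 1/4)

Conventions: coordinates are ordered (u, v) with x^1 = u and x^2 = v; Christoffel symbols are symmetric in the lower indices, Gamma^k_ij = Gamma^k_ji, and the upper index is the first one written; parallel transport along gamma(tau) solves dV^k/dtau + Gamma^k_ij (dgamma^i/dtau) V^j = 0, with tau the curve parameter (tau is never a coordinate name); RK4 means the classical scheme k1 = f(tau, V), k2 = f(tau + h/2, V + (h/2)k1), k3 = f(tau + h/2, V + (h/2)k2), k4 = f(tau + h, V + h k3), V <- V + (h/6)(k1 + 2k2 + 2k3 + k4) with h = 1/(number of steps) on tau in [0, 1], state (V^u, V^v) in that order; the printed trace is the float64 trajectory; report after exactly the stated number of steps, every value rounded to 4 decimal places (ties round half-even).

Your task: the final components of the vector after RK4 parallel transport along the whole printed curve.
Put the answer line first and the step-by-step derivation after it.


Answer: V^u = 2.3064, V^v = -1.0354

gamma'(tau) = (-2*tau, 1); f(tau, V)^k = -Gamma^k_ij(gamma(tau)) gamma'^i(tau) V^j; h = 1/4; intermediate values shown to 6 dp
curve data and Christoffel symbols at the stage parameters:
  tau = 0.000000: gamma = (0.125000, 0.000000), gamma' = (0.000000, 1.000000); Gamma_uuu = 0.000000, Gamma_uuv = 0.000000, Gamma_uvv = 0.259825, Gamma_vuu = 0.000000, Gamma_vuv = -0.067227, Gamma_vvv = 0.000000
  tau = 0.125000: gamma = (0.109375, 0.125000), gamma' = (-0.250000, 1.000000); Gamma_uuu = 0.000000, Gamma_uuv = 0.000000, Gamma_uvv = 0.260098, Gamma_vuu = 0.000000, Gamma_vuv = -0.067156, Gamma_vvv = 0.000000
  tau = 0.250000: gamma = (0.062500, 0.250000), gamma' = (-0.500000, 1.000000); Gamma_uuu = 0.000000, Gamma_uuv = 0.000000, Gamma_uvv = 0.260917, Gamma_vuu = 0.000000, Gamma_vuv = -0.066946, Gamma_vvv = 0.000000
  tau = 0.375000: gamma = (-0.015625, 0.375000), gamma' = (-0.750000, 1.000000); Gamma_uuu = 0.000000, Gamma_uuv = 0.000000, Gamma_uvv = 0.262282, Gamma_vuu = 0.000000, Gamma_vuv = -0.066597, Gamma_vvv = 0.000000
  tau = 0.500000: gamma = (-0.125000, 0.500000), gamma' = (-1.000000, 1.000000); Gamma_uuu = 0.000000, Gamma_uuv = 0.000000, Gamma_uvv = 0.264192, Gamma_vuu = 0.000000, Gamma_vuv = -0.066116, Gamma_vvv = 0.000000
  tau = 0.625000: gamma = (-0.265625, 0.625000), gamma' = (-1.250000, 1.000000); Gamma_uuu = 0.000000, Gamma_uuv = 0.000000, Gamma_uvv = 0.266648, Gamma_vuu = 0.000000, Gamma_vuv = -0.065507, Gamma_vvv = 0.000000
  tau = 0.750000: gamma = (-0.437500, 0.750000), gamma' = (-1.500000, 1.000000); Gamma_uuu = 0.000000, Gamma_uuv = 0.000000, Gamma_uvv = 0.269651, Gamma_vuu = 0.000000, Gamma_vuv = -0.064777, Gamma_vvv = 0.000000
  tau = 0.875000: gamma = (-0.640625, 0.875000), gamma' = (-1.750000, 1.000000); Gamma_uuu = 0.000000, Gamma_uuv = 0.000000, Gamma_uvv = 0.273199, Gamma_vuu = 0.000000, Gamma_vuv = -0.063936, Gamma_vvv = 0.000000
  tau = 1.000000: gamma = (-0.875000, 1.000000), gamma' = (-2.000000, 1.000000); Gamma_uuu = 0.000000, Gamma_uuv = 0.000000, Gamma_uvv = 0.277293, Gamma_vuu = 0.000000, Gamma_vuv = -0.062992, Gamma_vvv = 0.000000
step 0: V^u = 2.0000, V^v = -1.2500
step 1: k1 = (0.324782, 0.134454), k2 = (0.320751, 0.157743), k3 = (0.319994, 0.157661), k4 = (0.315862, 0.179768); V <- V + (h/6)(k1 + 2k2 + 2k3 + k4): V^u = 2.0801, V^v = -1.2106
step 2: k1 = (0.315872, 0.179776), k2 = (0.311630, 0.200504), k3 = (0.310951, 0.200339), k4 = (0.306605, 0.219396); V <- V + (h/6)(k1 + 2k2 + 2k3 + k4): V^u = 2.1579, V^v = -1.1606
step 3: k1 = (0.306618, 0.219405), k2 = (0.302156, 0.236655), k3 = (0.301581, 0.236442), k4 = (0.297014, 0.251694); V <- V + (h/6)(k1 + 2k2 + 2k3 + k4): V^u = 2.2334, V^v = -1.1015
step 4: k1 = (0.297029, 0.251703), k2 = (0.292342, 0.264895), k3 = (0.291892, 0.264673), k4 = (0.287099, 0.275721); V <- V + (h/6)(k1 + 2k2 + 2k3 + k4): V^u = 2.3064, V^v = -1.0354


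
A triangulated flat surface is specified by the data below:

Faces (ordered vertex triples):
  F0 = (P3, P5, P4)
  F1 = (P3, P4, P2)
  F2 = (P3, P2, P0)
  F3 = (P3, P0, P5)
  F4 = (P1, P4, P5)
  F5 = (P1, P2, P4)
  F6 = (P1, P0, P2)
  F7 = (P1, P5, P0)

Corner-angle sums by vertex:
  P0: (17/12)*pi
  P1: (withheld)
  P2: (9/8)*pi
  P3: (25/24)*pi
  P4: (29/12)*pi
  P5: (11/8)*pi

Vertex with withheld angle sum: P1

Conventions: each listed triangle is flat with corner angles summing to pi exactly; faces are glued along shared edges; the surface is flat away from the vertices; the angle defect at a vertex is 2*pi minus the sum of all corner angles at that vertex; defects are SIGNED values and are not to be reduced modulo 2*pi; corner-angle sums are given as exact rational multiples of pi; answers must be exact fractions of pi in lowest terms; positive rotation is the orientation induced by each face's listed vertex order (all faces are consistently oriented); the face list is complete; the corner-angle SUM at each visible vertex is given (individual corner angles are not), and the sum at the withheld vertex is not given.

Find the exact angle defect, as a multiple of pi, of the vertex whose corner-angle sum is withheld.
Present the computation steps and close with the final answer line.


V = 6, E = 12, F = 8; chi = V - E + F = 2
Gauss-Bonnet: total defect = 2*pi*chi = 4*pi; visible defects sum to (21/8)*pi

Answer: defect(P1) = (11/8)*pi


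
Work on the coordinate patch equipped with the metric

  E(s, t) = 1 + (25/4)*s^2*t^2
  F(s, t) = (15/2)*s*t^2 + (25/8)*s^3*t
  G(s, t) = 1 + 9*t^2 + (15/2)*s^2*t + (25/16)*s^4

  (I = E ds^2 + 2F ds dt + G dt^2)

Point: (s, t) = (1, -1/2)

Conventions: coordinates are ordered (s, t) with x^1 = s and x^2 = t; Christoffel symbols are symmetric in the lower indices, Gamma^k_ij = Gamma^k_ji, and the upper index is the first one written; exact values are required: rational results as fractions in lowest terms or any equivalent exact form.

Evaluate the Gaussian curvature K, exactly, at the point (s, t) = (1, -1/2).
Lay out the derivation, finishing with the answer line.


E = 41/16, F = 5/16, G = 17/16, EG - F^2 = 21/8 at the point
E_s = 25/8, E_t = -25/4, F_s = -45/16, F_t = -35/8, G_s = -5/4, G_t = -3/2
E_tt = 25/2, F_st = 15/8, G_ss = 45/4
The intrinsic route: Brioschi's K = (det M1 - det M2)/(EG - F^2)^2.
M1 = [[-E_tt/2 + F_st - G_ss/2, E_s/2, F_s - E_t/2], [F_t - G_s/2, E, F], [G_t/2, F, G]] = [[-10, 25/16, 5/16], [-15/4, 41/16, 5/16], [-3/4, 5/16, 17/16]]; det M1 = -645/32
M2 = [[0, E_t/2, G_s/2], [E_t/2, E, F], [G_s/2, F, G]] = [[0, -25/8, -5/8], [-25/8, 41/16, 5/16], [-5/8, 5/16, 17/16]]; det M2 = -325/32
det M1 - det M2 = -10; K = -10 / (21/8)^2 = -640/441

Answer: K = -640/441


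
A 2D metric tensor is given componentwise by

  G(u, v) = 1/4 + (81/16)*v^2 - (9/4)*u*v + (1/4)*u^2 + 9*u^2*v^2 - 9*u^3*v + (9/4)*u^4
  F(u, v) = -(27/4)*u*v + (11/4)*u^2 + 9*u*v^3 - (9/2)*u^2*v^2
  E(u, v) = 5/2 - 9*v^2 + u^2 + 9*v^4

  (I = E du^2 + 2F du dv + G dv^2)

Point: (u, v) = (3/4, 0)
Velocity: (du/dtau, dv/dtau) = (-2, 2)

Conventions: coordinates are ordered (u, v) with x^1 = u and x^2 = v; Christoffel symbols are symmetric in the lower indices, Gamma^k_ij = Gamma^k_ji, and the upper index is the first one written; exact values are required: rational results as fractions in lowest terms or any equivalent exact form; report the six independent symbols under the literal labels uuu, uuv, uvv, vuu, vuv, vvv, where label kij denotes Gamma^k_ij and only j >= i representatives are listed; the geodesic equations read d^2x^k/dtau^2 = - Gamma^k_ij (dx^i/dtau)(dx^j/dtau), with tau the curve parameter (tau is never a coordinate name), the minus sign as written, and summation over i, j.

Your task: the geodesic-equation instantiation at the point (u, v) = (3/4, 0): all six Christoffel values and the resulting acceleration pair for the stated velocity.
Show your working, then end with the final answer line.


E = 49/16, F = 99/64, G = 1129/1024 at the point
E_u = 3/2, E_v = 0, F_u = 33/8, F_v = -81/16, G_u = 267/64, G_v = -351/64
EG - F^2 = 16117/16384;  g^inv = (16384/16117) * [[1129/1024, -99/64], [-99/64, 49/16]]
first-kind symbols [ij,l] = (1/2)(d_i g_jl + d_j g_il - d_l g_ij): [uu,u] = E_u/2 = 3/4, [uu,v] = F_u - E_v/2 = 33/8, [uv,u] = E_v/2 = 0, [uv,v] = G_u/2 = 267/128, [vv,u] = F_v - G_u/2 = -915/128, [vv,v] = G_v/2 = -351/128
Gamma^u_ij = (G*[ij,u] - F*[ij,v])/(EG - F^2), Gamma^v_ij = (E*[ij,v] - F*[ij,u])/(EG - F^2)
Gamma_uuu = -90996/16117, Gamma_uuv = -52866/16117, Gamma_uvv = -477051/128936, Gamma_vuu = 187968/16117, Gamma_vuv = 104664/16117, Gamma_vvv = 43578/16117
d^2u/dtau^2 = -(Gamma_uuu*(-2)^2 + 2*Gamma_uuv*(-2)*(2) + Gamma_uvv*(2)^2) = 359163/32234
d^2v/dtau^2 = -(Gamma_vuu*(-2)^2 + 2*Gamma_vuv*(-2)*(2) + Gamma_vvv*(2)^2) = -88872/16117

Answer: Gamma_uuu = -90996/16117, Gamma_uuv = -52866/16117, Gamma_uvv = -477051/128936, Gamma_vuu = 187968/16117, Gamma_vuv = 104664/16117, Gamma_vvv = 43578/16117; accelerations (d^2u/dtau^2, d^2v/dtau^2) = (359163/32234, -88872/16117)


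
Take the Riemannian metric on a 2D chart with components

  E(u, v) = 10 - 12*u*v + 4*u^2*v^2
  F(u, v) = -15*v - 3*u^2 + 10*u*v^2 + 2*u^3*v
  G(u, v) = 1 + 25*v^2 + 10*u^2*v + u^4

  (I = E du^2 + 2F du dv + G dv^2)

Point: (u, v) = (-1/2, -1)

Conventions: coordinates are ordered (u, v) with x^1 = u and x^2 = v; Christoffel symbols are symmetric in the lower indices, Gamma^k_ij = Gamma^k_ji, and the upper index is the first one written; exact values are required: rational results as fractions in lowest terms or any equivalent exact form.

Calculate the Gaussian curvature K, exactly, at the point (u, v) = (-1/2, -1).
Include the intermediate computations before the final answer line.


E = 5, F = 19/2, G = 377/16, EG - F^2 = 441/16 at the point
E_u = 8, E_v = 4, F_u = 23/2, F_v = -21/4, G_u = 19/2, G_v = -95/2
E_vv = 2, F_uv = -37/2, G_uu = -17
The intrinsic route: Brioschi's K = (det M1 - det M2)/(EG - F^2)^2.
M1 = [[-E_vv/2 + F_uv - G_uu/2, E_u/2, F_u - E_v/2], [F_v - G_u/2, E, F], [G_v/2, F, G]] = [[-11, 4, 19/2], [-10, 5, 19/2], [-95/4, 19/2, 377/16]]; det M1 = -601/16
M2 = [[0, E_v/2, G_u/2], [E_v/2, E, F], [G_u/2, F, G]] = [[0, 2, 19/4], [2, 5, 19/2], [19/4, 19/2, 377/16]]; det M2 = -425/16
det M1 - det M2 = -11; K = -11 / (441/16)^2 = -2816/194481

Answer: K = -2816/194481


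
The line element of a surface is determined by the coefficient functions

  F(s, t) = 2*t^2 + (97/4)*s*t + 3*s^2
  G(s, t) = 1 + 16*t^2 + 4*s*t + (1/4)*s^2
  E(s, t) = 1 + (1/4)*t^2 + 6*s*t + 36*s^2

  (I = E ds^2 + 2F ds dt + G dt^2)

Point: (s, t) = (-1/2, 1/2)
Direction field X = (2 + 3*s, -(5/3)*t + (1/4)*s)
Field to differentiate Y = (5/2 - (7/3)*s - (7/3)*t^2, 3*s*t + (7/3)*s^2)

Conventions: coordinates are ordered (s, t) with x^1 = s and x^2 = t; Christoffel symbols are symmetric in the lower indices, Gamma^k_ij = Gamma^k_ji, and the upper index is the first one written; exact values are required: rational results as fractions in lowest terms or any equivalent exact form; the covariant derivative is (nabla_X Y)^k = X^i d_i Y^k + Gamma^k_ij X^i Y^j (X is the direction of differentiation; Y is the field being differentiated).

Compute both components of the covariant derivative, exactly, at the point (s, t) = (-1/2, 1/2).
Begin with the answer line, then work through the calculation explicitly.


Answer: (nabla_X Y)^s = -8129/8928, (nabla_X Y)^t = 20363/8928

E = 137/16, F = -77/16, G = 65/16 at the point
E_s = -33, E_t = -11/4, F_s = 73/8, F_t = -81/8, G_s = 7/4, G_t = 14
EG - F^2 = 93/8;  g^inv = (8/93) * [[65/16, 77/16], [77/16, 137/16]]
first-kind symbols [ij,l] = (1/2)(d_i g_jl + d_j g_il - d_l g_ij): [ss,s] = E_s/2 = -33/2, [ss,t] = F_s - E_t/2 = 21/2, [st,s] = E_t/2 = -11/8, [st,t] = G_s/2 = 7/8, [tt,s] = F_t - G_s/2 = -11, [tt,t] = G_t/2 = 7
Gamma^s_ij = (G*[ij,s] - F*[ij,t])/(EG - F^2), Gamma^t_ij = (E*[ij,t] - F*[ij,s])/(EG - F^2)
Gamma_sss = -44/31, Gamma_sst = -11/93, Gamma_stt = -88/93, Gamma_tss = 28/31, Gamma_tst = 7/93, Gamma_ttt = 56/93
X = (1/2, -23/24), Y = (37/12, -1/6) at the point


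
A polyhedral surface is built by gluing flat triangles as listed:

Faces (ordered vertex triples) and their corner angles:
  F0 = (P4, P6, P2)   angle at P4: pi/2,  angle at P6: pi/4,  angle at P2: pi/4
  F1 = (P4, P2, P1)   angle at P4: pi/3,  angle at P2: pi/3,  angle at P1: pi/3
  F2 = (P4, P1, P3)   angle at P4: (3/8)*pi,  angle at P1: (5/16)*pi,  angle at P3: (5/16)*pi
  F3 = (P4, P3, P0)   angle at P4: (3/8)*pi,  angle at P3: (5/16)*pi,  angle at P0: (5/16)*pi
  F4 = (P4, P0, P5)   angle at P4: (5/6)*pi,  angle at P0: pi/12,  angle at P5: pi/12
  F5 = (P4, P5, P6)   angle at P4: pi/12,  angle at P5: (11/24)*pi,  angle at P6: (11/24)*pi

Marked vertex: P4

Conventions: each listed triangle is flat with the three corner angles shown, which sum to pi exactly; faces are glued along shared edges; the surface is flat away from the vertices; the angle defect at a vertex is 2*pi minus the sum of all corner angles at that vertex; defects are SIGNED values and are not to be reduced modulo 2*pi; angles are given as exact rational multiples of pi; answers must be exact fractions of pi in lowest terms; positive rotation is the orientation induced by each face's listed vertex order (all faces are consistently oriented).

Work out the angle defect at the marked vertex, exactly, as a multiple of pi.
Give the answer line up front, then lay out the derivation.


Answer: defect(P4) = -pi/2

Sum of corner angles at P4: (5/2)*pi
defect = 2*pi - (5/2)*pi


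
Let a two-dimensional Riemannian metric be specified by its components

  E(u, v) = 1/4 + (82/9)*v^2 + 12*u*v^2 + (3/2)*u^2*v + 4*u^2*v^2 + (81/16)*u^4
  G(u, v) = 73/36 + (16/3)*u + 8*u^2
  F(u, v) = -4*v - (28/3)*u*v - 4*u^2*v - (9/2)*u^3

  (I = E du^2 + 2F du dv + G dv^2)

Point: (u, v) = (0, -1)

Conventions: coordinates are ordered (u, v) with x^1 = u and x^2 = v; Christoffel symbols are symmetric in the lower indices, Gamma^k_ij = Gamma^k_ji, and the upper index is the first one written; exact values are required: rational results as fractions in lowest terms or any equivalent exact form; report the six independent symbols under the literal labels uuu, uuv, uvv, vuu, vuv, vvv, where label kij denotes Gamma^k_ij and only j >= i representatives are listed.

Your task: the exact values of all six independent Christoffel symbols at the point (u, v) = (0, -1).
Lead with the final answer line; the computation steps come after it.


Answer: Gamma_uuu = -79848/3865, Gamma_uuv = -37768/3865, Gamma_uvv = -3504/773, Gamma_vuu = 192664/3865, Gamma_vuv = 79584/3865, Gamma_vvv = 6912/773

E = 337/36, F = 4, G = 73/36 at the point
E_u = 12, E_v = -164/9, F_u = 28/3, F_v = -4, G_u = 16/3, G_v = 0
EG - F^2 = 3865/1296;  g^inv = (1296/3865) * [[73/36, -4], [-4, 337/36]]
first-kind symbols [ij,l] = (1/2)(d_i g_jl + d_j g_il - d_l g_ij): [uu,u] = E_u/2 = 6, [uu,v] = F_u - E_v/2 = 166/9, [uv,u] = E_v/2 = -82/9, [uv,v] = G_u/2 = 8/3, [vv,u] = F_v - G_u/2 = -20/3, [vv,v] = G_v/2 = 0
Gamma^u_ij = (G*[ij,u] - F*[ij,v])/(EG - F^2), Gamma^v_ij = (E*[ij,v] - F*[ij,u])/(EG - F^2)


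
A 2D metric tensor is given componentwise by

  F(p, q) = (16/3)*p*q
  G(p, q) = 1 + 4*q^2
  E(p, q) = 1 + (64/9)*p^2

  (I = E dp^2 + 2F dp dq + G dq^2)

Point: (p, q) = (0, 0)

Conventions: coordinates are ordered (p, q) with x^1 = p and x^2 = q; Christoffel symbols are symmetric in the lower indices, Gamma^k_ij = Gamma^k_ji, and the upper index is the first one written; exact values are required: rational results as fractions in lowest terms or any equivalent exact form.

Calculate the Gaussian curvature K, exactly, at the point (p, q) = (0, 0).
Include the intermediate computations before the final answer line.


E = 1, F = 0, G = 1, EG - F^2 = 1 at the point
E_p = 0, E_q = 0, F_p = 0, F_q = 0, G_p = 0, G_q = 0
E_qq = 0, F_pq = 16/3, G_pp = 0
Brioschi: K = (det M1 - det M2) / (EG - F^2)^2 with the standard first/second-derivative matrices M1, M2.
M1 = [[-E_qq/2 + F_pq - G_pp/2, E_p/2, F_p - E_q/2], [F_q - G_p/2, E, F], [G_q/2, F, G]] = [[16/3, 0, 0], [0, 1, 0], [0, 0, 1]]; det M1 = 16/3
M2 = [[0, E_q/2, G_p/2], [E_q/2, E, F], [G_p/2, F, G]] = [[0, 0, 0], [0, 1, 0], [0, 0, 1]]; det M2 = 0
det M1 - det M2 = 16/3; K = 16/3 / (1)^2 = 16/3

Answer: K = 16/3


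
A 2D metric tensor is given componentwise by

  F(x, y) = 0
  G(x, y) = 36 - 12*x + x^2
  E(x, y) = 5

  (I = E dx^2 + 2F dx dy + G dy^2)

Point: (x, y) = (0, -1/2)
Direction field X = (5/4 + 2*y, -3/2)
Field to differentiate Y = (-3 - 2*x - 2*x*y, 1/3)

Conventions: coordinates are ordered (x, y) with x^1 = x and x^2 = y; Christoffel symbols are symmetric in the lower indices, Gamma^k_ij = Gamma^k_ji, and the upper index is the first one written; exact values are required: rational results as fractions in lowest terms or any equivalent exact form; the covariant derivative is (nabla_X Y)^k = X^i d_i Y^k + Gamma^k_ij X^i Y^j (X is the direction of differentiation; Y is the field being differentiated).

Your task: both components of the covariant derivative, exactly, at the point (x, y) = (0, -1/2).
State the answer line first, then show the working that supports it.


Answer: (nabla_X Y)^x = -17/20, (nabla_X Y)^y = -55/72

E = 5, F = 0, G = 36 at the point
E_x = 0, E_y = 0, F_x = 0, F_y = 0, G_x = -12, G_y = 0
EG - F^2 = 180;  g^inv = (1/180) * [[36, 0], [0, 5]]
first-kind symbols [ij,l] = (1/2)(d_i g_jl + d_j g_il - d_l g_ij): [xx,x] = E_x/2 = 0, [xx,y] = F_x - E_y/2 = 0, [xy,x] = E_y/2 = 0, [xy,y] = G_x/2 = -6, [yy,x] = F_y - G_x/2 = 6, [yy,y] = G_y/2 = 0
Gamma^x_ij = (G*[ij,x] - F*[ij,y])/(EG - F^2), Gamma^y_ij = (E*[ij,y] - F*[ij,x])/(EG - F^2)
Gamma_xxx = 0, Gamma_xxy = 0, Gamma_xyy = 6/5, Gamma_yxx = 0, Gamma_yxy = -1/6, Gamma_yyy = 0
X = (1/4, -3/2), Y = (-3, 1/3) at the point


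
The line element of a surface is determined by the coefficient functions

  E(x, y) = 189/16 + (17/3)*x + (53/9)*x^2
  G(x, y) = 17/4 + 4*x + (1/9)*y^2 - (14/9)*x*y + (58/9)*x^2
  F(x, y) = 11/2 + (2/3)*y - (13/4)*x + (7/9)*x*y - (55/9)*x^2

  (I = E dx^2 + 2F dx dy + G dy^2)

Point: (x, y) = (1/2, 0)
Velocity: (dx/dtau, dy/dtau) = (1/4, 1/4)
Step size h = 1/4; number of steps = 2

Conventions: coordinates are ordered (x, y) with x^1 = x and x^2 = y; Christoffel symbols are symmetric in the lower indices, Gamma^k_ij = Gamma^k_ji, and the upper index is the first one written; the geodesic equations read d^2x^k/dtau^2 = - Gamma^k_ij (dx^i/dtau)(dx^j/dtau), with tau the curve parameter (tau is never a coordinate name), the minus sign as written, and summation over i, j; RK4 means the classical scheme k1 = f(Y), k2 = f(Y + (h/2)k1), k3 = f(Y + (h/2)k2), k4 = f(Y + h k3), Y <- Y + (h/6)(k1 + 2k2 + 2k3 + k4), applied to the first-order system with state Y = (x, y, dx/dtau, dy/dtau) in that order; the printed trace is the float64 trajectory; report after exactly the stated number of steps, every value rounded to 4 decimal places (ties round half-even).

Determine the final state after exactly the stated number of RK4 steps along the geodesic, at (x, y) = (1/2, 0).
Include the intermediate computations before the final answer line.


f(Y) = (dx/dtau, dy/dtau, -Gamma^x_ij Y'^i Y'^j, -Gamma^y_ij Y'^i Y'^j) with the Gammas evaluated at the stage position; h = 0.250000; intermediate values shown to 6 dp
step 0: x = 0.5000, y = 0.0000, dx/dtau = 0.2500, dy/dtau = 0.2500
step 1:
  k1: at (x, y) = (0.500000, 0.000000), (dx/dtau, dy/dtau) = (0.250000, 0.250000); Gamma_xxx = 0.556059, Gamma_xxy = -0.101139, Gamma_xyy = -0.262729, Gamma_yxx = -1.356845, Gamma_yxy = 0.694510, Gamma_yyy = 0.028977; k1 = (0.250000, 0.250000, -0.005691, -0.003822)
  k2: at (x, y) = (0.531250, 0.031250), (dx/dtau, dy/dtau) = (0.249289, 0.249522); Gamma_xxx = 0.528997, Gamma_xxy = -0.086283, Gamma_xyy = -0.264196, Gamma_yxx = -1.324714, Gamma_yxy = 0.683023, Gamma_yyy = 0.017196; k2 = (0.249289, 0.249522, -0.005691, -0.003719)
  k3: at (x, y) = (0.531161, 0.031190), (dx/dtau, dy/dtau) = (0.249289, 0.249535); Gamma_xxx = 0.529075, Gamma_xxy = -0.086326, Gamma_xyy = -0.264191, Gamma_yxx = -1.324806, Gamma_yxy = 0.683054, Gamma_yyy = 0.017230; k3 = (0.249289, 0.249535, -0.005689, -0.003724)
  k4: at (x, y) = (0.562322, 0.062384), (dx/dtau, dy/dtau) = (0.248578, 0.249069); Gamma_xxx = 0.503364, Gamma_xxy = -0.072164, Gamma_xyy = -0.265823, Gamma_yxx = -1.294939, Gamma_yxy = 0.672630, Gamma_yyy = 0.005945; k4 = (0.248578, 0.249069, -0.005677, -0.003643)
  Y <- Y + (h/6)(k1 + 2k2 + 2k3 + k4): x = 0.5623, y = 0.0624, dx/dtau = 0.2486, dy/dtau = 0.2491
step 2:
  k1: at (x, y) = (0.562322, 0.062383), (dx/dtau, dy/dtau) = (0.248578, 0.249069); Gamma_xxx = 0.503364, Gamma_xxy = -0.072164, Gamma_xyy = -0.265823, Gamma_yxx = -1.294939, Gamma_yxy = 0.672630, Gamma_yyy = 0.005945; k1 = (0.248578, 0.249069, -0.005677, -0.003642)
  k2: at (x, y) = (0.593394, 0.093516), (dx/dtau, dy/dtau) = (0.247868, 0.248613); Gamma_xxx = 0.478898, Gamma_xxy = -0.058638, Gamma_xyy = -0.267599, Gamma_yxx = -1.267141, Gamma_yxy = 0.663167, Gamma_yyy = -0.004883; k2 = (0.247868, 0.248613, -0.005656, -0.003580)
  k3: at (x, y) = (0.593306, 0.093459), (dx/dtau, dy/dtau) = (0.247871, 0.248621); Gamma_xxx = 0.478969, Gamma_xxy = -0.058677, Gamma_xyy = -0.267592, Gamma_yxx = -1.267222, Gamma_yxy = 0.663193, Gamma_yyy = -0.004852; k3 = (0.247871, 0.248621, -0.005655, -0.003582)
  k4: at (x, y) = (0.624290, 0.124538), (dx/dtau, dy/dtau) = (0.247164, 0.248173); Gamma_xxx = 0.455648, Gamma_xxy = -0.045735, Gamma_xyy = -0.269494, Gamma_yxx = -1.241312, Gamma_yxy = 0.654594, Gamma_yyy = -0.015261; k4 = (0.247164, 0.248173, -0.005627, -0.003533)
  Y <- Y + (h/6)(k1 + 2k2 + 2k3 + k4): x = 0.6243, y = 0.1245, dx/dtau = 0.2472, dy/dtau = 0.2482

Answer: x = 0.6243, y = 0.1245, dx/dtau = 0.2472, dy/dtau = 0.2482


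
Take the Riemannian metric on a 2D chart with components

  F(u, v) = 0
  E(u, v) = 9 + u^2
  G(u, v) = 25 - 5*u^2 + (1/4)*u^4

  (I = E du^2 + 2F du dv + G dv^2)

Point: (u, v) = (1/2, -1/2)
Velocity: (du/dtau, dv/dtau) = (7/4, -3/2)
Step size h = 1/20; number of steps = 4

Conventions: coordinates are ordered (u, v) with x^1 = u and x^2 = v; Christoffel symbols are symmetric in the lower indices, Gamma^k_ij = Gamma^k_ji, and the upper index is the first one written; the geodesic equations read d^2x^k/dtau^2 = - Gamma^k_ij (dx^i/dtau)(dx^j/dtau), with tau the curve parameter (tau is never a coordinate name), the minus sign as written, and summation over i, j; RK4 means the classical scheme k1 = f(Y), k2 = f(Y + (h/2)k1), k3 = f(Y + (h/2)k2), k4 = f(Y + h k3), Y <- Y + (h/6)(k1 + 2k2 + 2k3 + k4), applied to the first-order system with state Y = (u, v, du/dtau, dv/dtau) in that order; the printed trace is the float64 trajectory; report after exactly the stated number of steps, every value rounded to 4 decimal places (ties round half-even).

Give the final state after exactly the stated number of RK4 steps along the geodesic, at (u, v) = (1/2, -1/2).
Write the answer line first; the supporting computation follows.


Answer: u = 0.8313, v = -0.8133, du/dtau = 1.5453, dv/dtau = -1.6455

f(Y) = (du/dtau, dv/dtau, -Gamma^u_ij Y'^i Y'^j, -Gamma^v_ij Y'^i Y'^j) with the Gammas evaluated at the stage position; h = 0.050000; intermediate values shown to 6 dp
step 0: u = 0.5000, v = -0.5000, du/dtau = 1.7500, dv/dtau = -1.5000
step 1:
  k1: at (u, v) = (0.500000, -0.500000), (du/dtau, dv/dtau) = (1.750000, -1.500000); Gamma_uuu = 0.054054, Gamma_uuv = 0.000000, Gamma_uvv = 0.263514, Gamma_vuu = 0.000000, Gamma_vuv = -0.102564, Gamma_vvv = 0.000000; k1 = (1.750000, -1.500000, -0.758446, -0.538462)
  k2: at (u, v) = (0.543750, -0.537500), (du/dtau, dv/dtau) = (1.731039, -1.513462); Gamma_uuu = 0.058495, Gamma_uuv = 0.000000, Gamma_uvv = 0.283828, Gamma_vuu = 0.000000, Gamma_vuv = -0.112063, Gamma_vvv = 0.000000; k2 = (1.731039, -1.513462, -0.825406, -0.587181)
  k3: at (u, v) = (0.543276, -0.537837), (du/dtau, dv/dtau) = (1.729365, -1.514680); Gamma_uuu = 0.058447, Gamma_uuv = 0.000000, Gamma_uvv = 0.283611, Gamma_vuu = 0.000000, Gamma_vuv = -0.111960, Gamma_vvv = 0.000000; k3 = (1.729365, -1.514680, -0.825474, -0.586542)
  k4: at (u, v) = (0.586468, -0.575734), (du/dtau, dv/dtau) = (1.708726, -1.529327); Gamma_uuu = 0.062765, Gamma_uuv = 0.000000, Gamma_uvv = 0.303029, Gamma_vuu = 0.000000, Gamma_vuv = -0.121472, Gamma_vvv = 0.000000; k4 = (1.708726, -1.529327, -0.891993, -0.634860)
  Y <- Y + (h/6)(k1 + 2k2 + 2k3 + k4): u = 0.5865, v = -0.5757, du/dtau = 1.7087, dv/dtau = -1.5293
step 2:
  k1: at (u, v) = (0.586496, -0.575713), (du/dtau, dv/dtau) = (1.708732, -1.529340); Gamma_uuu = 0.062767, Gamma_uuv = 0.000000, Gamma_uvv = 0.303041, Gamma_vuu = 0.000000, Gamma_vuv = -0.121478, Gamma_vvv = 0.000000; k1 = (1.708732, -1.529340, -0.892043, -0.634899)
  k2: at (u, v) = (0.629214, -0.613947), (du/dtau, dv/dtau) = (1.686431, -1.545212); Gamma_uuu = 0.066967, Gamma_uuv = 0.000000, Gamma_uvv = 0.321578, Gamma_vuu = 0.000000, Gamma_vuv = -0.131031, Gamma_vvv = 0.000000; k2 = (1.686431, -1.545212, -0.958282, -0.682903)
  k3: at (u, v) = (0.628657, -0.614344), (du/dtau, dv/dtau) = (1.684775, -1.546412); Gamma_uuu = 0.066912, Gamma_uuv = 0.000000, Gamma_uvv = 0.321340, Gamma_vuu = 0.000000, Gamma_vuv = -0.130905, Gamma_vvv = 0.000000; k3 = (1.684775, -1.546412, -0.958379, -0.682108)
  k4: at (u, v) = (0.670735, -0.653034), (du/dtau, dv/dtau) = (1.660813, -1.563445); Gamma_uuu = 0.070978, Gamma_uuv = 0.000000, Gamma_uvv = 0.338924, Gamma_vuu = 0.000000, Gamma_vuv = -0.140466, Gamma_vvv = 0.000000; k4 = (1.660813, -1.563445, -1.024232, -0.729467)
  Y <- Y + (h/6)(k1 + 2k2 + 2k3 + k4): u = 0.6708, v = -0.6530, du/dtau = 1.6608, dv/dtau = -1.5635
step 3:
  k1: at (u, v) = (0.670762, -0.653014), (du/dtau, dv/dtau) = (1.660818, -1.563460); Gamma_uuu = 0.070981, Gamma_uuv = 0.000000, Gamma_uvv = 0.338936, Gamma_vuu = 0.000000, Gamma_vuv = -0.140473, Gamma_vvv = 0.000000; k1 = (1.660818, -1.563460, -1.024284, -0.729509)
  k2: at (u, v) = (0.712283, -0.692100), (du/dtau, dv/dtau) = (1.635211, -1.581697); Gamma_uuu = 0.074919, Gamma_uuv = 0.000000, Gamma_uvv = 0.355591, Gamma_vuu = 0.000000, Gamma_vuv = -0.150070, Gamma_vvv = 0.000000; k2 = (1.635211, -1.581697, -1.089933, -0.776287)
  k3: at (u, v) = (0.711643, -0.692556), (du/dtau, dv/dtau) = (1.633570, -1.582867); Gamma_uuu = 0.074859, Gamma_uuv = 0.000000, Gamma_uvv = 0.355340, Gamma_vuu = 0.000000, Gamma_vuv = -0.149921, Gamma_vvv = 0.000000; k3 = (1.633570, -1.582867, -1.090057, -0.775309)
  k4: at (u, v) = (0.752441, -0.732157), (du/dtau, dv/dtau) = (1.606316, -1.602225); Gamma_uuu = 0.078656, Gamma_uuv = 0.000000, Gamma_uvv = 0.371016, Gamma_vuu = 0.000000, Gamma_vuv = -0.159520, Gamma_vvv = 0.000000; k4 = (1.606316, -1.602225, -1.155398, -0.821105)
  Y <- Y + (h/6)(k1 + 2k2 + 2k3 + k4): u = 0.7525, v = -0.7321, du/dtau = 1.6063, dv/dtau = -1.6022
step 4:
  k1: at (u, v) = (0.752468, -0.732137), (du/dtau, dv/dtau) = (1.606321, -1.602241); Gamma_uuu = 0.078659, Gamma_uuv = 0.000000, Gamma_uvv = 0.371026, Gamma_vuu = 0.000000, Gamma_vuv = -0.159526, Gamma_vvv = 0.000000; k1 = (1.606321, -1.602241, -1.155451, -0.821149)
  k2: at (u, v) = (0.792626, -0.772193), (du/dtau, dv/dtau) = (1.577435, -1.622770); Gamma_uuu = 0.082323, Gamma_uuv = 0.000000, Gamma_uvv = 0.385755, Gamma_vuu = 0.000000, Gamma_vuv = -0.169152, Gamma_vvv = 0.000000; k2 = (1.577435, -1.622770, -1.220684, -0.865997)
  k3: at (u, v) = (0.791904, -0.772706), (du/dtau, dv/dtau) = (1.575804, -1.623891); Gamma_uuu = 0.082258, Gamma_uuv = 0.000000, Gamma_uvv = 0.385496, Gamma_vuu = 0.000000, Gamma_vuv = -0.168978, Gamma_vvv = 0.000000; k3 = (1.575804, -1.623891, -1.220821, -0.864805)
  k4: at (u, v) = (0.831258, -0.813332), (du/dtau, dv/dtau) = (1.545280, -1.645482); Gamma_uuu = 0.085776, Gamma_uuv = 0.000000, Gamma_uvv = 0.399247, Gamma_vuu = 0.000000, Gamma_vuv = -0.178592, Gamma_vvv = 0.000000; k4 = (1.545280, -1.645482, -1.285829, -0.908224)
  Y <- Y + (h/6)(k1 + 2k2 + 2k3 + k4): u = 0.8313, v = -0.8133, du/dtau = 1.5453, dv/dtau = -1.6455
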